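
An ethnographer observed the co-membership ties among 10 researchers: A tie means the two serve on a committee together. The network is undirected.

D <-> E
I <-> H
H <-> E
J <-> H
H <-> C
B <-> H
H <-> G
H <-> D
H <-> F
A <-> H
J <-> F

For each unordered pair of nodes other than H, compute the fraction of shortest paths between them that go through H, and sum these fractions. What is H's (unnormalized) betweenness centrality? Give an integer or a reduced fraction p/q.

34

Pairs whose geodesics pass through H — G–E: 1; G–C: 1; G–I: 1; G–F: 1; G–B: 1; G–J: 1; G–A: 1; G–D: 1; E–C: 1; E–I: 1; E–F: 1; E–B: 1; E–J: 1; E–A: 1 … (+20 more pairs).
All other pairs contribute 0.
Summing the contributions gives betweenness(H) = 34.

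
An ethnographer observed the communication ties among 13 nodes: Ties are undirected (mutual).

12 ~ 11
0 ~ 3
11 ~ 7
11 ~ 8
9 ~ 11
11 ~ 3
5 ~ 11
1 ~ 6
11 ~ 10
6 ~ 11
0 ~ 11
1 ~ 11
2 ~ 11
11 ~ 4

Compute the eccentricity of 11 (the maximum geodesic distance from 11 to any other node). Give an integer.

Distances from 11: 0:1, 1:1, 2:1, 3:1, 4:1, 5:1, 6:1, 7:1, 8:1, 9:1, 10:1, 12:1.
The largest is 1 (to 7, 3, 9, 6, 2, 0, 10, 5, 12, 1, 8, and 4), so the eccentricity of 11 is 1.

1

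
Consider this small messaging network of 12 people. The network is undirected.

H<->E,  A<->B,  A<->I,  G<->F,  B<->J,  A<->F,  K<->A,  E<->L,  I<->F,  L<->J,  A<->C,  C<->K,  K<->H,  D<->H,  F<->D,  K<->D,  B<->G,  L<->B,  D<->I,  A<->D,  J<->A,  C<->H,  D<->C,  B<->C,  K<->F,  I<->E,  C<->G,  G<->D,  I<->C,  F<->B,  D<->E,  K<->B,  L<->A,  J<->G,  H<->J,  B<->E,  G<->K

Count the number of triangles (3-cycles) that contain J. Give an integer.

4

J's neighbors: A, B, G, H, and L.
Neighbor pairs that are themselves tied: J–A–B; J–A–L; J–B–G; J–B–L. Each forms one triangle with J, for 4 in total.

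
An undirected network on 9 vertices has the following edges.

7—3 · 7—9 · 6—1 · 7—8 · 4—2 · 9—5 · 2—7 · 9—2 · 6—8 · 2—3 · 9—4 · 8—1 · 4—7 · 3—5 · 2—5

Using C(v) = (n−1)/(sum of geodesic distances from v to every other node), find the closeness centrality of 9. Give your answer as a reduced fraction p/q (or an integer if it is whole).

Distances from 9: 1:3, 2:1, 3:2, 4:1, 5:1, 6:3, 7:1, 8:2. Sum = 14.
n = 9, so closeness = 8/14 = 4/7.

4/7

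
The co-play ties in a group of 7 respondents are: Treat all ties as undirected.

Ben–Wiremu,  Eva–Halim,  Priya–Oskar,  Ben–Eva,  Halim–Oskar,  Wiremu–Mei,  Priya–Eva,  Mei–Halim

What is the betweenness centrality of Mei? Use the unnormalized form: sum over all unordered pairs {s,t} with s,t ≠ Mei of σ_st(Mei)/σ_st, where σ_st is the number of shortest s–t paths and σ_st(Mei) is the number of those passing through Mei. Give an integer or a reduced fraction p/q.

2

Pairs whose geodesics pass through Mei — Wiremu–Halim: 1; Wiremu–Oskar: 1.
All other pairs contribute 0.
Summing the contributions gives betweenness(Mei) = 2.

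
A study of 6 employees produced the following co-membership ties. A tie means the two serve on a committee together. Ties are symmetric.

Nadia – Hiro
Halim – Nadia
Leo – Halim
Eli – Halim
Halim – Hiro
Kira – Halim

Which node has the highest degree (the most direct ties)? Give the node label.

Degrees — Eli:1, Halim:5, Hiro:2, Kira:1, Leo:1, Nadia:2.
The maximum is 5, attained only by Halim.

Halim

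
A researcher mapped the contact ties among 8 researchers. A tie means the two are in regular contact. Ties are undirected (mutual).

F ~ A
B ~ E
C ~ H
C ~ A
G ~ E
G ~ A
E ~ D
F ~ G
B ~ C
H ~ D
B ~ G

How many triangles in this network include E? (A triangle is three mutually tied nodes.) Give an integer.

E's neighbors: B, D, and G.
Neighbor pairs that are themselves tied: E–B–G. Each forms one triangle with E, for 1 in total.

1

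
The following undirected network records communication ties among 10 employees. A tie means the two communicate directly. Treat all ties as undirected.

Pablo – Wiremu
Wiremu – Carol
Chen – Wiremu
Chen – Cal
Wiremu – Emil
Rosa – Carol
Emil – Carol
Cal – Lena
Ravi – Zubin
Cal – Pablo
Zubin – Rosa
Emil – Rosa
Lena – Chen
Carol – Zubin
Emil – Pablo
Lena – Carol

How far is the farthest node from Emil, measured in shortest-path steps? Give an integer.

Distances from Emil: Cal:2, Carol:1, Chen:2, Lena:2, Pablo:1, Ravi:3, Rosa:1, Wiremu:1, Zubin:2.
The largest is 3 (to Ravi), so the eccentricity of Emil is 3.

3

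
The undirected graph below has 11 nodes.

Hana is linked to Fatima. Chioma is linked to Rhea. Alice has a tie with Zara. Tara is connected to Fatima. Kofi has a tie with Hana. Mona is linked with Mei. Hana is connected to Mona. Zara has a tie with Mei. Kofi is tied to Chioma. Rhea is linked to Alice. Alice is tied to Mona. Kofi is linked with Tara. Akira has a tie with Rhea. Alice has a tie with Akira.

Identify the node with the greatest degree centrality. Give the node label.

Alice

Degrees — Akira:2, Alice:4, Chioma:2, Fatima:2, Hana:3, Kofi:3, Mei:2, Mona:3, Rhea:3, Tara:2, Zara:2.
The maximum is 4, attained only by Alice.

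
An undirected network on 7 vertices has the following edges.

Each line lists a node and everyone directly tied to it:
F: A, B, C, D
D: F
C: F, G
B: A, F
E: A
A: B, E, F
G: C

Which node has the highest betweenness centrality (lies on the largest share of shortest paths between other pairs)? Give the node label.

F

Unnormalized betweenness of each node: A:5, B:0, C:5, D:0, E:0, F:11, G:0.
F has the largest value, 11, making it the main broker — the node through which the most shortest paths run.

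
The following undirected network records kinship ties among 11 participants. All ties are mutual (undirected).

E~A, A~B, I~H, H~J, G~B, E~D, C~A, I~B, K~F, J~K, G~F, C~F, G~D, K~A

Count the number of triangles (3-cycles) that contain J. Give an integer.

J's neighbors are H and K, but none of them are tied to each other, so no triangle contains J.

0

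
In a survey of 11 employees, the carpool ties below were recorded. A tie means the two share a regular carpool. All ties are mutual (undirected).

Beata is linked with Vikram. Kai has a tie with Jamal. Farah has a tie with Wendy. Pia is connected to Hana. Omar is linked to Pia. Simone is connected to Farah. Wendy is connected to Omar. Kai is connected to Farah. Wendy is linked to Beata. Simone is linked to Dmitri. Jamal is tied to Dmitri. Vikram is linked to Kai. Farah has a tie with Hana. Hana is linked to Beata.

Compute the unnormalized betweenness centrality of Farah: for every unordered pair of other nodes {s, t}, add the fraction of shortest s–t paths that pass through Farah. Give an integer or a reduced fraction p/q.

121/6

Pairs whose geodesics pass through Farah — Kai–Simone: 1; Kai–Wendy: 1; Kai–Omar: 1; Kai–Pia: 1; Kai–Hana: 1; Jamal–Wendy: 1; Jamal–Omar: 1; Jamal–Pia: 1; Jamal–Hana: 1; Dmitri–Wendy: 1; Dmitri–Omar: 1; Dmitri–Pia: 1; Dmitri–Hana: 1; Dmitri–Beata: 2/3 … (+7 more pairs).
All other pairs contribute 0.
Summing the contributions gives betweenness(Farah) = 121/6.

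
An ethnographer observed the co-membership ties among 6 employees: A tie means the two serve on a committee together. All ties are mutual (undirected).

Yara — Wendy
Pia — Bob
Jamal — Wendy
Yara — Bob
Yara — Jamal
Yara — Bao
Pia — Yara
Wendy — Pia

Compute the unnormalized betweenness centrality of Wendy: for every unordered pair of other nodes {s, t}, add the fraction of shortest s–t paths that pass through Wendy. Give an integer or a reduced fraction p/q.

Pairs whose geodesics pass through Wendy — Jamal–Pia: 1/2.
All other pairs contribute 0.
Summing the contributions gives betweenness(Wendy) = 1/2.

1/2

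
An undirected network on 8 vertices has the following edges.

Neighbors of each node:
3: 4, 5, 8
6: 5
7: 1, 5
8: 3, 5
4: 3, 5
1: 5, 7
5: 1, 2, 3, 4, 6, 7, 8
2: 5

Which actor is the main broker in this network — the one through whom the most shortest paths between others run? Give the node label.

5

Unnormalized betweenness of each node: 1:0, 2:0, 3:1/2, 4:0, 5:35/2, 6:0, 7:0, 8:0.
5 has the largest value, 35/2, making it the main broker — the node through which the most shortest paths run.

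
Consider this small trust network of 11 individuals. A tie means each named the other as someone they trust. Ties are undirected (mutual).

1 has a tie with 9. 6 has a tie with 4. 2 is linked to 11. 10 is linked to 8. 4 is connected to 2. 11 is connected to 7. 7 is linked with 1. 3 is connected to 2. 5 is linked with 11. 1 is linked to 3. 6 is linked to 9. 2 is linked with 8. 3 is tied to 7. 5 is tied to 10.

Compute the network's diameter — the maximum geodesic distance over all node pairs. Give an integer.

Eccentricity of each node (its greatest distance to any other): 1:4, 2:3, 3:3, 4:3, 5:4, 6:4, 7:3, 8:4, 9:5, 10:5, 11:3.
The maximum eccentricity is 5, realized for instance by the pair 10–9 via 10 – 5 – 11 – 7 – 1 – 9. So the diameter is 5.

5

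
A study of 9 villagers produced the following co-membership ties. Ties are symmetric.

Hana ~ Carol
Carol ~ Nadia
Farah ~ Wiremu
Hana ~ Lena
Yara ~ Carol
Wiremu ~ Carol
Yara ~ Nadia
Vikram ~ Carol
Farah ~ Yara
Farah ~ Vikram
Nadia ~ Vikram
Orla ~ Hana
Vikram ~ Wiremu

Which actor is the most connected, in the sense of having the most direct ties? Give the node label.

Degrees — Carol:5, Farah:3, Hana:3, Lena:1, Nadia:3, Orla:1, Vikram:4, Wiremu:3, Yara:3.
The maximum is 5, attained only by Carol.

Carol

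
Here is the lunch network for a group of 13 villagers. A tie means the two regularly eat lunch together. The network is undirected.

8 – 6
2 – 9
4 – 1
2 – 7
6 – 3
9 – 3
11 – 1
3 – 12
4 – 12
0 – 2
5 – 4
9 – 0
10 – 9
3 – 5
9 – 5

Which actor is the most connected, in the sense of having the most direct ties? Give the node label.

9

Degrees — 0:2, 1:2, 2:3, 3:4, 4:3, 5:3, 6:2, 7:1, 8:1, 9:5, 10:1, 11:1, 12:2.
The maximum is 5, attained only by 9.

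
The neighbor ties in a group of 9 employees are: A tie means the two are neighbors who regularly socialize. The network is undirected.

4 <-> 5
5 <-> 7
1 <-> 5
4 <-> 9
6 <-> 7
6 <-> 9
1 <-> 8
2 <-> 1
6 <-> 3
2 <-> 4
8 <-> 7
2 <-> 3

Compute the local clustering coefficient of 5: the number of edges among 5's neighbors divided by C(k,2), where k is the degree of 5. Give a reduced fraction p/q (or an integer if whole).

0

5's neighbors: 1, 4, and 7 (k = 3).
Possible neighbor pairs: C(3,2) = 3. Edges among them: none → e = 0.
Clustering(5) = 0/3 = 0.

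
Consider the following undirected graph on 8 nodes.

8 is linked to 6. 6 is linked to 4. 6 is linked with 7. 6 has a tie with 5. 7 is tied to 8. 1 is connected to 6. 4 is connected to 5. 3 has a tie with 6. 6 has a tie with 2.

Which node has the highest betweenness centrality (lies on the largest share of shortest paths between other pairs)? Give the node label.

6

Unnormalized betweenness of each node: 1:0, 2:0, 3:0, 4:0, 5:0, 6:19, 7:0, 8:0.
6 has the largest value, 19, making it the main broker — the node through which the most shortest paths run.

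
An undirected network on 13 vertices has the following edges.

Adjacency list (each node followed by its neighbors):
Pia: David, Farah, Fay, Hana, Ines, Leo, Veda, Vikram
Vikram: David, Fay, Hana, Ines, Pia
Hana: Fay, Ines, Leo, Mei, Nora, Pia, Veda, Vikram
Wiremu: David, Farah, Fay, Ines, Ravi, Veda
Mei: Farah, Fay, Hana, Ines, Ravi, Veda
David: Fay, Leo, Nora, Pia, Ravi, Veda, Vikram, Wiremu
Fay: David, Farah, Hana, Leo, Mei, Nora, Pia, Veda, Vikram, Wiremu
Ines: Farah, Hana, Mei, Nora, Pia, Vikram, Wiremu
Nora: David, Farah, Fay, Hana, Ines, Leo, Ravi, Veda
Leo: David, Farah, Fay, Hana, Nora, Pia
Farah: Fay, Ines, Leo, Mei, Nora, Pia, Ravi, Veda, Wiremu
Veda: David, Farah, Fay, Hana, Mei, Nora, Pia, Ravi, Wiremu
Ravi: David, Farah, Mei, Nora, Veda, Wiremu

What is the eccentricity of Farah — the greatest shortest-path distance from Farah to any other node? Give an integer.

2

Distances from Farah: David:2, Fay:1, Hana:2, Ines:1, Leo:1, Mei:1, Nora:1, Pia:1, Ravi:1, Veda:1, Vikram:2, Wiremu:1.
The largest is 2 (to Hana, David, and Vikram), so the eccentricity of Farah is 2.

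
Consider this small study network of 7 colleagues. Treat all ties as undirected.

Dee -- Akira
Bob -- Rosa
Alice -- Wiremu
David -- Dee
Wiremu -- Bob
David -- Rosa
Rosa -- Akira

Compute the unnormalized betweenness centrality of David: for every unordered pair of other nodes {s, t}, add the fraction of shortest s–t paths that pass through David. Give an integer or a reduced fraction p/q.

2

Pairs whose geodesics pass through David — Rosa–Dee: 1/2; Dee–Wiremu: 1/2; Dee–Alice: 1/2; Dee–Bob: 1/2.
All other pairs contribute 0.
Summing the contributions gives betweenness(David) = 2.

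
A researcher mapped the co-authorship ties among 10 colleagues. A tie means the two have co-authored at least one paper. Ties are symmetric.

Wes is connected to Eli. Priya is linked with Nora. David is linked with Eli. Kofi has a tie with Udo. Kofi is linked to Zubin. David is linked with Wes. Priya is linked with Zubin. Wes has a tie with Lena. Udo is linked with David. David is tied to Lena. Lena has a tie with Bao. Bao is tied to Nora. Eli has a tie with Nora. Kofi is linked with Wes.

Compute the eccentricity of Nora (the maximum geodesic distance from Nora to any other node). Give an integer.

3

Distances from Nora: Bao:1, David:2, Eli:1, Kofi:3, Lena:2, Priya:1, Udo:3, Wes:2, Zubin:2.
The largest is 3 (to Udo and Kofi), so the eccentricity of Nora is 3.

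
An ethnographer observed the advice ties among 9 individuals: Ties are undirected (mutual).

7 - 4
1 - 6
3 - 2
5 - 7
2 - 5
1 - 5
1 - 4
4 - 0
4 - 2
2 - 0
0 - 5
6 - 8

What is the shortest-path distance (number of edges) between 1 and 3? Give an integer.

3

One shortest route is 1 – 4 – 2 – 3, which uses 3 edges, and at distance 2 from 1 we only reach {0, 2, 7, 8}, which does not include 3. So d(1,3) = 3.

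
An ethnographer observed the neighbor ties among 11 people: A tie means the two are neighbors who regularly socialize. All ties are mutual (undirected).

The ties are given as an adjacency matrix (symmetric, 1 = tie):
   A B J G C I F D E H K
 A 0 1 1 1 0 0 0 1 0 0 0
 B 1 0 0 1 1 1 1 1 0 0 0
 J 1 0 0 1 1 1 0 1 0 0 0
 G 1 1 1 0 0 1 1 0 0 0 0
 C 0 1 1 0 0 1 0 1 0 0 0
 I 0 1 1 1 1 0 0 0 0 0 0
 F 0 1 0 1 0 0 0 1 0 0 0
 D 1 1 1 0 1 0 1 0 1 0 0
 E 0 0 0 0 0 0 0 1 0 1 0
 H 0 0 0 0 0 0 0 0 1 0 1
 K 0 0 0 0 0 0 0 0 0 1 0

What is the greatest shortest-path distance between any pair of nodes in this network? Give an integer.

Eccentricity of each node (its greatest distance to any other): A:4, B:4, C:4, D:3, E:3, F:4, G:5, H:4, I:5, J:4, K:5.
The maximum eccentricity is 5, realized for instance by the pair G–K via G – A – D – E – H – K. So the diameter is 5.

5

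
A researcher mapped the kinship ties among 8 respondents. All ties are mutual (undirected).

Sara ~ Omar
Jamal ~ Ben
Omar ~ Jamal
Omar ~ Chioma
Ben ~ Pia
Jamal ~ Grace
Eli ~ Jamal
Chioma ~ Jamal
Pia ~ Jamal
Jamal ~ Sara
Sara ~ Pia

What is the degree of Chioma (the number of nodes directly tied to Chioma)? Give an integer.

Chioma is directly tied to Jamal and Omar. That is 2 neighbors, so the degree of Chioma is 2.

2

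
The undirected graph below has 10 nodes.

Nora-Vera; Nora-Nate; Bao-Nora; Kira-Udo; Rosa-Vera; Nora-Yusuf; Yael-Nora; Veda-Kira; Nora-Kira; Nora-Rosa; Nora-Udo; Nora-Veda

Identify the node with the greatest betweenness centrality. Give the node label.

Nora

Unnormalized betweenness of each node: Bao:0, Kira:1/2, Nate:0, Nora:65/2, Rosa:0, Udo:0, Veda:0, Vera:0, Yael:0, Yusuf:0.
Nora has the largest value, 65/2, making it the main broker — the node through which the most shortest paths run.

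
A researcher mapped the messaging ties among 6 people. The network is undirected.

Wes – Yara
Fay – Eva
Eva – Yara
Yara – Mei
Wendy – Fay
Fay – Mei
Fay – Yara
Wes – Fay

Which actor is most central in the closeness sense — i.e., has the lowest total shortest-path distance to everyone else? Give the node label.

Fay

Farness (sum of distances to all others) for each node — Eva:8, Fay:5, Mei:8, Wendy:9, Wes:8, Yara:6.
The smallest farness is 5, for Fay, so Fay has the highest closeness.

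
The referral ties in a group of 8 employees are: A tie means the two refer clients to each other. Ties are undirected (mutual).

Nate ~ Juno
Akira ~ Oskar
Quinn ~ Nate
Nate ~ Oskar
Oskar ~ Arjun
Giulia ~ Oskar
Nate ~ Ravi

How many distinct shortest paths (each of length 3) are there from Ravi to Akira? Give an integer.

1

The shortest distance is 3, and the only length-3 path is Ravi–Nate–Oskar–Akira. So there is exactly 1 shortest path.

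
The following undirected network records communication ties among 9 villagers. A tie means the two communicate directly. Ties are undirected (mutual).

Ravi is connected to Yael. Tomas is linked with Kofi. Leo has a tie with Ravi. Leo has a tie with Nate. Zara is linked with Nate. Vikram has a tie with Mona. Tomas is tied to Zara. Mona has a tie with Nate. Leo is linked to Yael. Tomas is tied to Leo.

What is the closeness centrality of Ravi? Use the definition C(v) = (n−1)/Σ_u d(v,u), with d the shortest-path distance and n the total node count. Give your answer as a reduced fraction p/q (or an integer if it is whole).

8/19

Distances from Ravi: Kofi:3, Leo:1, Mona:3, Nate:2, Tomas:2, Vikram:4, Yael:1, Zara:3. Sum = 19.
n = 9, so closeness = 8/19.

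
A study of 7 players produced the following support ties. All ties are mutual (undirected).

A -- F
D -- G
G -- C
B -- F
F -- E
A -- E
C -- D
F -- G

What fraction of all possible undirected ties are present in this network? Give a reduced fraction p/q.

There are 8 edges and 7 nodes, so the maximum possible is C(7,2) = 21.
Density = 8/21.

8/21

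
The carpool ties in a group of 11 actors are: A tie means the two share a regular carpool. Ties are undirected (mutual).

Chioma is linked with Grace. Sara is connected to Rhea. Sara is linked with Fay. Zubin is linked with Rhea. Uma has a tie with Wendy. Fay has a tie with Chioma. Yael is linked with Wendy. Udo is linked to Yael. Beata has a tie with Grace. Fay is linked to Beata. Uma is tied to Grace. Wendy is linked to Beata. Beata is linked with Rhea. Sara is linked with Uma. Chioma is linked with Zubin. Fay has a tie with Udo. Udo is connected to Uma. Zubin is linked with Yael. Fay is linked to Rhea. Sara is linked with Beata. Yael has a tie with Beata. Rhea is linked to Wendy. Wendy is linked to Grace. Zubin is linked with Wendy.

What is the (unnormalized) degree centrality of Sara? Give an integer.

Sara is directly tied to Beata, Fay, Rhea, and Uma. That is 4 neighbors, so the degree of Sara is 4.

4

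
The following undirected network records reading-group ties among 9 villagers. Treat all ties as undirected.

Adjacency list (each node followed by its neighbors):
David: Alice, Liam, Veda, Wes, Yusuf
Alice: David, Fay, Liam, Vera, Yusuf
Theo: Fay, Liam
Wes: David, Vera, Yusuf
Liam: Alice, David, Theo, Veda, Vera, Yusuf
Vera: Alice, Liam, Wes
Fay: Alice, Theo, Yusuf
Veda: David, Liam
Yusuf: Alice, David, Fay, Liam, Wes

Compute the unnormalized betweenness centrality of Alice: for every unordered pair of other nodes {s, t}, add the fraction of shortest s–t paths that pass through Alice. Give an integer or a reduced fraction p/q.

29/10

Pairs whose geodesics pass through Alice — Vera–David: 1/3; Vera–Fay: 1; Vera–Yusuf: 1/3; David–Fay: 1/2; Fay–Liam: 1/3; Fay–Veda: 2/5.
All other pairs contribute 0.
Summing the contributions gives betweenness(Alice) = 29/10.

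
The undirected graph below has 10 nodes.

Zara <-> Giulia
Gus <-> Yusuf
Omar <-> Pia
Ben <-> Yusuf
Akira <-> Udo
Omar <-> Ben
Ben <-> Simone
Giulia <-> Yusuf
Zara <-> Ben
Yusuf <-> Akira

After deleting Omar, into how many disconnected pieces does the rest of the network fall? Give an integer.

2

Without Omar, the remaining ties split the others into: {Akira, Ben, Giulia, Gus, Simone, Udo, Yusuf, Zara}; {Pia}.
That's 2 separate components.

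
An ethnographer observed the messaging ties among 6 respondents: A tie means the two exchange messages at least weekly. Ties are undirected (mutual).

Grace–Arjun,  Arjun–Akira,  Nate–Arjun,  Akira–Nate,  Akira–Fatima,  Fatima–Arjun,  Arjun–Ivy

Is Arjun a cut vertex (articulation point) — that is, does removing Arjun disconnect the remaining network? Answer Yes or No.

Removing Arjun leaves {Ivy} with no path to {Grace}, so the network splits into 3 components. Arjun is a cut vertex.

Yes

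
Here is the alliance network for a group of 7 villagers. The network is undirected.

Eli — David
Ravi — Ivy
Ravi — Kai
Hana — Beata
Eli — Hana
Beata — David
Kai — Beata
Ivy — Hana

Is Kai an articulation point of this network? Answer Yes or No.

Even without Kai, every remaining node can still reach every other (the residual graph is connected), so Kai is not a cut vertex.

No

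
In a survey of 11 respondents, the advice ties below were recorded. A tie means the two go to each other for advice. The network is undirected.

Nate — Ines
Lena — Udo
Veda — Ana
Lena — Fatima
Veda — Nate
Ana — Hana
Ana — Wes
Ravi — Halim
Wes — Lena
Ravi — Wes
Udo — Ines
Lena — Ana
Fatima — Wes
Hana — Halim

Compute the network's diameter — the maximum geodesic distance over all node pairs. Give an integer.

Eccentricity of each node (its greatest distance to any other): Ana:3, Fatima:4, Halim:5, Hana:4, Ines:5, Lena:3, Nate:4, Ravi:4, Udo:4, Veda:3, Wes:3.
The maximum eccentricity is 5, realized for instance by the pair Halim–Ines via Halim – Ravi – Wes – Lena – Udo – Ines. So the diameter is 5.

5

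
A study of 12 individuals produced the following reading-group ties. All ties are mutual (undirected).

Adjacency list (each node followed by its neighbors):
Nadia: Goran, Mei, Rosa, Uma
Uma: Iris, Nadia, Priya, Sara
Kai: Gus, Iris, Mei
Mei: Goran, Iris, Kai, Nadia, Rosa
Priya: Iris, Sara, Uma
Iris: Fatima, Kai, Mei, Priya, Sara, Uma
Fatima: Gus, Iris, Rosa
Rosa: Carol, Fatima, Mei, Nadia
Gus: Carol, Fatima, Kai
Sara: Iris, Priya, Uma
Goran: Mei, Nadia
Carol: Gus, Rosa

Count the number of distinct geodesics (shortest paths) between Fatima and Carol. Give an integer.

The shortest distance is 2. The length-2 paths are: Fatima–Rosa–Carol; Fatima–Gus–Carol.
That gives 2 distinct shortest paths.

2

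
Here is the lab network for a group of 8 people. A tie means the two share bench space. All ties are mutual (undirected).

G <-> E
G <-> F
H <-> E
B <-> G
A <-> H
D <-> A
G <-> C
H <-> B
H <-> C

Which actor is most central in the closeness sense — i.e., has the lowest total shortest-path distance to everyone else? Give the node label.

Farness (sum of distances to all others) for each node — A:15, B:13, C:13, D:21, E:13, F:19, G:13, H:11.
The smallest farness is 11, for H, so H has the highest closeness.

H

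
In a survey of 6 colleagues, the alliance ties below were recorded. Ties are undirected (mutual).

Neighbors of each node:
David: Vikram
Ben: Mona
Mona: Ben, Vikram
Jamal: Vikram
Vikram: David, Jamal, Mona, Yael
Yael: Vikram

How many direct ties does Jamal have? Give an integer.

1

Jamal is directly tied to Vikram. That is 1 neighbor, so the degree of Jamal is 1.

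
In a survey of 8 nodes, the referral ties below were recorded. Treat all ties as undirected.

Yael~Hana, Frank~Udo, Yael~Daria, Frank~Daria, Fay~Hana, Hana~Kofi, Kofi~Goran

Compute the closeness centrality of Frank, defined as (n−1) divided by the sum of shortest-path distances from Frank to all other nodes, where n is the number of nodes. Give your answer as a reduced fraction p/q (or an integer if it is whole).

Distances from Frank: Daria:1, Fay:4, Goran:5, Hana:3, Kofi:4, Udo:1, Yael:2. Sum = 20.
n = 8, so closeness = 7/20.

7/20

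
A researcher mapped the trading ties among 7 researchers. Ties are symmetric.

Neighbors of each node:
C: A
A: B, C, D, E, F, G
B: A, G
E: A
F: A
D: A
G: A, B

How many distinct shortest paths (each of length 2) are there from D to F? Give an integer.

1

The shortest distance is 2, and the only length-2 path is D–A–F. So there is exactly 1 shortest path.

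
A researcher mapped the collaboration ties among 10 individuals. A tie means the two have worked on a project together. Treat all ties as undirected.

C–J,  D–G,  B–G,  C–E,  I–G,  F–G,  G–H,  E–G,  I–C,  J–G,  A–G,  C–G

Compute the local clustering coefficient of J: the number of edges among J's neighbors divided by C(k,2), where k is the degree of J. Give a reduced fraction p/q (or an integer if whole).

1

J's neighbors: C and G (k = 2).
Possible neighbor pairs: C(2,2) = 1. Edges among them: C–G → e = 1.
Clustering(J) = 1/1.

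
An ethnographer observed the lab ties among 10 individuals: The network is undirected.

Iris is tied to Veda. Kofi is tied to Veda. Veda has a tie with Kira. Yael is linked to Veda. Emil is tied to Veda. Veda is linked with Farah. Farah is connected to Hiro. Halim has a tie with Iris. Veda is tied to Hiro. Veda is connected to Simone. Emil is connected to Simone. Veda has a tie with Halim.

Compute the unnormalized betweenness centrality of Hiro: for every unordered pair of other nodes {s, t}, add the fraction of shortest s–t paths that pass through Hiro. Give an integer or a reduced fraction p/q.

No shortest path between any pair of other nodes passes through Hiro.
Summing the contributions gives betweenness(Hiro) = 0.

0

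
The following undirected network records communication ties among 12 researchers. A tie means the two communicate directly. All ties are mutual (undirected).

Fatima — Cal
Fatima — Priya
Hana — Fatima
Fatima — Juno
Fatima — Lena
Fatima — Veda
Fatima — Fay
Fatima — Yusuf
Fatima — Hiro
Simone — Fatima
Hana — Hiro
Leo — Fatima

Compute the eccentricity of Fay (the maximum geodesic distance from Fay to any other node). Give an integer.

2

Distances from Fay: Cal:2, Fatima:1, Hana:2, Hiro:2, Juno:2, Lena:2, Leo:2, Priya:2, Simone:2, Veda:2, Yusuf:2.
The largest is 2 (to Juno, Simone, Leo, Veda, Hiro, Cal, Hana, Yusuf, Priya, and Lena), so the eccentricity of Fay is 2.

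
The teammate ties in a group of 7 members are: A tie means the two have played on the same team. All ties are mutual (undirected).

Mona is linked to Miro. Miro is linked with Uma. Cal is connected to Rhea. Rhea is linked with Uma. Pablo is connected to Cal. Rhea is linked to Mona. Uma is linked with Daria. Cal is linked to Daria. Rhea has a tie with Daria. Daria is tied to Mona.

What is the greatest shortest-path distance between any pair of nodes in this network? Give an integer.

4

Eccentricity of each node (its greatest distance to any other): Cal:3, Daria:2, Miro:4, Mona:3, Pablo:4, Rhea:2, Uma:3.
The maximum eccentricity is 4, realized for instance by the pair Pablo–Miro via Pablo – Cal – Rhea – Mona – Miro. So the diameter is 4.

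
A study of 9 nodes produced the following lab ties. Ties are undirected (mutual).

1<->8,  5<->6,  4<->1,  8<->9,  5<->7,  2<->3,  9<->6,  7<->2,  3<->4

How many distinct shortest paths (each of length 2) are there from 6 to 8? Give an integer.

1

The shortest distance is 2, and the only length-2 path is 6–9–8. So there is exactly 1 shortest path.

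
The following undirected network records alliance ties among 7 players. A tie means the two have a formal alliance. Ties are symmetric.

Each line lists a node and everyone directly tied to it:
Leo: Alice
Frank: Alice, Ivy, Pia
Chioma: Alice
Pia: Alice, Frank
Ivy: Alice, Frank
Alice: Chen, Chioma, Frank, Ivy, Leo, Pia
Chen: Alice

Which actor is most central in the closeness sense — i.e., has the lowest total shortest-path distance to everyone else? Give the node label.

Farness (sum of distances to all others) for each node — Alice:6, Chen:11, Chioma:11, Frank:9, Ivy:10, Leo:11, Pia:10.
The smallest farness is 6, for Alice, so Alice has the highest closeness.

Alice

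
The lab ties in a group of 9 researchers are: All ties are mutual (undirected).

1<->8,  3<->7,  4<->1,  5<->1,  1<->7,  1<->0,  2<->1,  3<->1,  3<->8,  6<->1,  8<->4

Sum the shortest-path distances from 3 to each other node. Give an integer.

Distances from 3: 0:2, 1:1, 2:2, 4:2, 5:2, 6:2, 7:1, 8:1.
Sum = 2 + 1 + 2 + 2 + 2 + 2 + 1 + 1 = 13.

13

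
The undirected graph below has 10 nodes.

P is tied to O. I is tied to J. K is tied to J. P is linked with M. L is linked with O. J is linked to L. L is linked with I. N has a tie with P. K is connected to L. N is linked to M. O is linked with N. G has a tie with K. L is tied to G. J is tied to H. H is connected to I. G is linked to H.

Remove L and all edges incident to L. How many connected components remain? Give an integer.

2

Without L, the remaining ties split the others into: {G, H, I, J, K}; {M, N, O, P}.
That's 2 separate components.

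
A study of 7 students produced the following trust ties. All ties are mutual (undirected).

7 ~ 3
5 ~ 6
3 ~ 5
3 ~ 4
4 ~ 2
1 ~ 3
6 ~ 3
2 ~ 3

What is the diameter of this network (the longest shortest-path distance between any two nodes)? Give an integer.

2

Eccentricity of each node (its greatest distance to any other): 1:2, 2:2, 3:1, 4:2, 5:2, 6:2, 7:2.
The maximum eccentricity is 2, realized for instance by the pair 6–4 via 6 – 3 – 4. So the diameter is 2.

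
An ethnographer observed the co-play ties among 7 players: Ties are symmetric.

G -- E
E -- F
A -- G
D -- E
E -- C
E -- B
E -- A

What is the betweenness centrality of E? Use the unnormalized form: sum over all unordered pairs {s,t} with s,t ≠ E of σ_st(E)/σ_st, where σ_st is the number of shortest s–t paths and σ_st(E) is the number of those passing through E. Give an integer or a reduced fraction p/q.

14

Pairs whose geodesics pass through E — B–A: 1; B–G: 1; B–C: 1; B–F: 1; B–D: 1; A–C: 1; A–F: 1; A–D: 1; G–C: 1; G–F: 1; G–D: 1; C–F: 1; C–D: 1; F–D: 1.
All other pairs contribute 0.
Summing the contributions gives betweenness(E) = 14.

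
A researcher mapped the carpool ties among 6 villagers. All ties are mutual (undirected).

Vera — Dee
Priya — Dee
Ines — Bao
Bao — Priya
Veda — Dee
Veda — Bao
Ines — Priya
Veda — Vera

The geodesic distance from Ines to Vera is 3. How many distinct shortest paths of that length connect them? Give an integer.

The shortest distance is 3. The length-3 paths are: Ines–Priya–Dee–Vera; Ines–Bao–Veda–Vera.
That gives 2 distinct shortest paths.

2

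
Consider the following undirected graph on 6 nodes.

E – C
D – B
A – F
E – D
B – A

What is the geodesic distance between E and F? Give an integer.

One shortest route is E – D – B – A – F, which uses 4 edges, and at distance 3 from E we only reach {A}, which does not include F. So d(E,F) = 4.

4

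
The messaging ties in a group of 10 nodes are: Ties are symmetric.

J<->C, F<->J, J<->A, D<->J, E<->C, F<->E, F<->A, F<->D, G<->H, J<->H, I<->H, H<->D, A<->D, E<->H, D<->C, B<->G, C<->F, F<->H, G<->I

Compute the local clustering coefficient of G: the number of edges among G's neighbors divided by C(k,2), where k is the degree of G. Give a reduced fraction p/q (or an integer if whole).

1/3

G's neighbors: B, H, and I (k = 3).
Possible neighbor pairs: C(3,2) = 3. Edges among them: H–I → e = 1.
Clustering(G) = 1/3.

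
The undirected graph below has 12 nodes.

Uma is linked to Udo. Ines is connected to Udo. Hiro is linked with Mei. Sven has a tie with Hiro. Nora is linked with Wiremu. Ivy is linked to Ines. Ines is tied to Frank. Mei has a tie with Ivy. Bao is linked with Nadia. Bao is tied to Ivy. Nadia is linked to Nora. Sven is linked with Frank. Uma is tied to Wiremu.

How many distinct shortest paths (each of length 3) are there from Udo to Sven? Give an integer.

1

The shortest distance is 3, and the only length-3 path is Udo–Ines–Frank–Sven. So there is exactly 1 shortest path.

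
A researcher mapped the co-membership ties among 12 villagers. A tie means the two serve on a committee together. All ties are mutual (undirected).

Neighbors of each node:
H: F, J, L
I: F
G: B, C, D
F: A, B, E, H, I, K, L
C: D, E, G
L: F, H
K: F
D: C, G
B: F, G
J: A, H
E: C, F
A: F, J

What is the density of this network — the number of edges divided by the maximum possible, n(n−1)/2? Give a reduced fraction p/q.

5/22

There are 15 edges and 12 nodes, so the maximum possible is C(12,2) = 66.
Density = 15/66 = 5/22.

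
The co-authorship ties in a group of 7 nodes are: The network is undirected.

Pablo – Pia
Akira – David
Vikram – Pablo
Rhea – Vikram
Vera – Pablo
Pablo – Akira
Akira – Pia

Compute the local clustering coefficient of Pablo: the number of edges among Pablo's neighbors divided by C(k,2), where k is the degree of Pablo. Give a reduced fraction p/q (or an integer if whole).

1/6

Pablo's neighbors: Akira, Pia, Vera, and Vikram (k = 4).
Possible neighbor pairs: C(4,2) = 6. Edges among them: Akira–Pia → e = 1.
Clustering(Pablo) = 1/6.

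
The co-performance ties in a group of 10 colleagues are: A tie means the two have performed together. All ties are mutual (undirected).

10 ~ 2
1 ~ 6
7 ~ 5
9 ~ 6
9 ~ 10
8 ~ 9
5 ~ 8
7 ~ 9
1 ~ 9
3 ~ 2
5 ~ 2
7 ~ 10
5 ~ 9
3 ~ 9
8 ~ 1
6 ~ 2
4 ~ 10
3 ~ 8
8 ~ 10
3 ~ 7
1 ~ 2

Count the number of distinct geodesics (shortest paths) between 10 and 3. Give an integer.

4

The shortest distance is 2. The length-2 paths are: 10–9–3; 10–7–3; 10–8–3; 10–2–3.
That gives 4 distinct shortest paths.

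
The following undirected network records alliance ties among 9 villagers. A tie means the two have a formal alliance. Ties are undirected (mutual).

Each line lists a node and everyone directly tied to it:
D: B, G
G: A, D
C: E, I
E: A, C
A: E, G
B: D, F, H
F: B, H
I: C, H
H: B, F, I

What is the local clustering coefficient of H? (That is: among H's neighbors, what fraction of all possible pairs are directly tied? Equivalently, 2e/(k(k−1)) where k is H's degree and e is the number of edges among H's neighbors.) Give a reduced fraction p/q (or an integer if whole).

H's neighbors: B, F, and I (k = 3).
Possible neighbor pairs: C(3,2) = 3. Edges among them: B–F → e = 1.
Clustering(H) = 1/3.

1/3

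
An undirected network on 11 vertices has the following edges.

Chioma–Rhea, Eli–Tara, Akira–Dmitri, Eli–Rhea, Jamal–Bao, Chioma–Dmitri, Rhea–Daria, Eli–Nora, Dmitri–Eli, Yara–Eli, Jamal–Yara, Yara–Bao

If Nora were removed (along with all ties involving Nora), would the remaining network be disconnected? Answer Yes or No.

Even without Nora, every remaining node can still reach every other (the residual graph is connected), so Nora is not a cut vertex.

No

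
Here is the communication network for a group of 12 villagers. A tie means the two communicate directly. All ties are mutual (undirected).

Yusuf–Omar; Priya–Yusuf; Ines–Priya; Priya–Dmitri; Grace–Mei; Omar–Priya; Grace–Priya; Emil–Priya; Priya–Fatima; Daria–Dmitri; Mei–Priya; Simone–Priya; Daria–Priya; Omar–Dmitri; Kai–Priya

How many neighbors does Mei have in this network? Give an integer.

2

Mei is directly tied to Grace and Priya. That is 2 neighbors, so the degree of Mei is 2.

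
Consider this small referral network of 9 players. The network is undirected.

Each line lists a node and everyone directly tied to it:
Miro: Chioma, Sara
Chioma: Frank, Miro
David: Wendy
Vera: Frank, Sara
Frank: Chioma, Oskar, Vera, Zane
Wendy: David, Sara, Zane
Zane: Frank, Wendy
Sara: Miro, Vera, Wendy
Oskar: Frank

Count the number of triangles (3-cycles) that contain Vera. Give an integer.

0

Vera's neighbors are Frank and Sara, but none of them are tied to each other, so no triangle contains Vera.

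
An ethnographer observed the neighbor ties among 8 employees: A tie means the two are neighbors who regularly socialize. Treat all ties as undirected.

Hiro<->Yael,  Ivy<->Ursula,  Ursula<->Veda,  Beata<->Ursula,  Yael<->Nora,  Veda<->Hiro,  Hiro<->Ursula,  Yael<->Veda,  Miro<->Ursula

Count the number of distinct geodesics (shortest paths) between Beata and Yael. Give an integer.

The shortest distance is 3. The length-3 paths are: Beata–Ursula–Hiro–Yael; Beata–Ursula–Veda–Yael.
That gives 2 distinct shortest paths.

2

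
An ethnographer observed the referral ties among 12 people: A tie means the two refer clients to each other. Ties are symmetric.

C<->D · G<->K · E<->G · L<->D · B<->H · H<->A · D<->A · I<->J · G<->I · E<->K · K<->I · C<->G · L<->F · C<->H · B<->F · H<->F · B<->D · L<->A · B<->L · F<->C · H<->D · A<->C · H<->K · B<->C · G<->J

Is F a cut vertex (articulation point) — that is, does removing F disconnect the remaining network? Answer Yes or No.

No

Even without F, every remaining node can still reach every other (the residual graph is connected), so F is not a cut vertex.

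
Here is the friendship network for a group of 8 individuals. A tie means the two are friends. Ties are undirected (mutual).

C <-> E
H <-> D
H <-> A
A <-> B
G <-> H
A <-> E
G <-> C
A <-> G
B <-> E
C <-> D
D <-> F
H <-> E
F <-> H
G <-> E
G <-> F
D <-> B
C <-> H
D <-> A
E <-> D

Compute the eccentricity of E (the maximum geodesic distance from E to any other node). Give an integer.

2

Distances from E: A:1, B:1, C:1, D:1, F:2, G:1, H:1.
The largest is 2 (to F), so the eccentricity of E is 2.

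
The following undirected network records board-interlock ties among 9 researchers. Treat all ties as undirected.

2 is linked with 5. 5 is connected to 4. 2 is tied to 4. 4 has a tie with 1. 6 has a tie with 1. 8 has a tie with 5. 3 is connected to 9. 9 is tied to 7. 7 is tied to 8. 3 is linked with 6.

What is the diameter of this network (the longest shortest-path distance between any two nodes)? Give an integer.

Eccentricity of each node (its greatest distance to any other): 1:4, 2:4, 3:4, 4:4, 5:4, 6:4, 7:4, 8:4, 9:4.
The maximum eccentricity is 4, realized for instance by the pair 6–8 via 6 – 1 – 4 – 5 – 8. So the diameter is 4.

4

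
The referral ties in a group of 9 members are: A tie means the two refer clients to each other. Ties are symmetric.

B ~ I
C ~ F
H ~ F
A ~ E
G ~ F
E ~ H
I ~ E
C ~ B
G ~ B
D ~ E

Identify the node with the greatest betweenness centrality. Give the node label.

E

Unnormalized betweenness of each node: A:0, B:37/6, C:7/6, D:0, E:44/3, F:37/6, G:7/6, H:19/3, I:19/3.
E has the largest value, 44/3, making it the main broker — the node through which the most shortest paths run.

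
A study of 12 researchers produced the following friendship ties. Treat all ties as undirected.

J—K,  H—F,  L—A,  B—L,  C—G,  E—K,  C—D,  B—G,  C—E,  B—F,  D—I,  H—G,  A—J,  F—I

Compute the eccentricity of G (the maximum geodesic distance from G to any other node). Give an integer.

Distances from G: A:3, B:1, C:1, D:2, E:2, F:2, H:1, I:3, J:4, K:3, L:2.
The largest is 4 (to J), so the eccentricity of G is 4.

4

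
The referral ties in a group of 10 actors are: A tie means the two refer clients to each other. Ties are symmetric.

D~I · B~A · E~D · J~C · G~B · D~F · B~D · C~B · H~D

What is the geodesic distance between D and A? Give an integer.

2

One shortest route is D – B – A, which uses 2 edges, and D and A are not directly tied, so nothing shorter exists. So d(D,A) = 2.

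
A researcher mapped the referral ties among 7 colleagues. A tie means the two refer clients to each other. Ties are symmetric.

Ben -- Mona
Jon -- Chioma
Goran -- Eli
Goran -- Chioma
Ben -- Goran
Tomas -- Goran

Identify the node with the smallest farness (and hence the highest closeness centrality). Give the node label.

Farness (sum of distances to all others) for each node — Ben:11, Chioma:11, Eli:13, Goran:8, Jon:16, Mona:16, Tomas:13.
The smallest farness is 8, for Goran, so Goran has the highest closeness.

Goran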